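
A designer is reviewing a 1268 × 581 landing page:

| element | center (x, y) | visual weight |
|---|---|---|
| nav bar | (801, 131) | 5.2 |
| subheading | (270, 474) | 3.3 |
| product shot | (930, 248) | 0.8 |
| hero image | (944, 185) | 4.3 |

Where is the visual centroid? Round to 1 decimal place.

(725.0, 238.2)

Total weight = 5.2 + 3.3 + 0.8 + 4.3 = 13.6.
x-moment: 5.2·801 + 3.3·270 + 0.8·930 + 4.3·944 = 9859.4; centroid 9859.4/13.6 ≈ 724.96.
y-moment: 5.2·131 + 3.3·474 + 0.8·248 + 4.3·185 = 3239.3; centroid 3239.3/13.6 ≈ 238.18.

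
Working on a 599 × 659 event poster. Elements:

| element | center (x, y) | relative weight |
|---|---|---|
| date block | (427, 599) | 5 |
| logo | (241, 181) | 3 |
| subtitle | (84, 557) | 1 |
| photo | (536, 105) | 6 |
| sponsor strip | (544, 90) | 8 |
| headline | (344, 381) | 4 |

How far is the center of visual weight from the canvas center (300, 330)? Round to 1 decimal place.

≈ 157.6

Total weight = 5 + 3 + 1 + 6 + 8 + 4 = 27.
x: moment 11886 / weight 27 ≈ 440.22
Σw·y = 6969; ȳ = 6969/27 ≈ 258.11.
From (300, 330): dx = 140.22, dy = -71.89, so the distance is √(dx²+dy²) ≈ 157.58.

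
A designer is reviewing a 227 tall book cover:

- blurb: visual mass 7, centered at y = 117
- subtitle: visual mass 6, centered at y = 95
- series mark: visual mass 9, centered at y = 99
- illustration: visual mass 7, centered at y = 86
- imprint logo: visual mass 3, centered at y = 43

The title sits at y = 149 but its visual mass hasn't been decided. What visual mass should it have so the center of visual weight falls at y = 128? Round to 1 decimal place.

w ≈ 51.7

Known weights sum to 7 + 6 + 9 + 7 + 3 = 32; their moment is 7·117 + 6·95 + 9·99 + 7·86 + 3·43 = 3011.
Set Σw·y/Σw = 128: (3011 + 149w) = 128·(32 + w).
Rearranging, w·(149 − 128) = 128·32 − 3011 = 1085, so w ≈ 1085/21 = 51.67.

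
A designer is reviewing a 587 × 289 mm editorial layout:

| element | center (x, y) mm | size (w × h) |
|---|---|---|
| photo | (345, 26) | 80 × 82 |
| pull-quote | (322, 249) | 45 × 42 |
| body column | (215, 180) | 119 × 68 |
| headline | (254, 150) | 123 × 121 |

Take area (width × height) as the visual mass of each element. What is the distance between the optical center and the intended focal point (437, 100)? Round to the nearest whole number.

≈ 174 mm

Areas → weights: photo 80·82 = 6560, pull-quote 45·42 = 1890, body column 119·68 = 8092, headline 123·121 = 14883; Σw = 31425.
x: (6560·345 + 1890·322 + 8092·215 + 14883·254) / 31425 = 8391842 / 31425 ≈ 267.04
y: (6560·26 + 1890·249 + 8092·180 + 14883·150) / 31425 = 4330180 / 31425 ≈ 137.79
Offset from (437, 100): Δx ≈ -169.96, Δy ≈ 37.79; distance = √(Δx² + Δy²) ≈ 174.11.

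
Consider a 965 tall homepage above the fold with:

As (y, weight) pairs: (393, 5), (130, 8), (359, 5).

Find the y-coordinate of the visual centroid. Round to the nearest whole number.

y ≈ 267

Σw = 5 + 8 + 5 = 18.
Σw·y = 5·393 + 8·130 + 5·359 = 4800, so ȳ = 4800/18 ≈ 266.67.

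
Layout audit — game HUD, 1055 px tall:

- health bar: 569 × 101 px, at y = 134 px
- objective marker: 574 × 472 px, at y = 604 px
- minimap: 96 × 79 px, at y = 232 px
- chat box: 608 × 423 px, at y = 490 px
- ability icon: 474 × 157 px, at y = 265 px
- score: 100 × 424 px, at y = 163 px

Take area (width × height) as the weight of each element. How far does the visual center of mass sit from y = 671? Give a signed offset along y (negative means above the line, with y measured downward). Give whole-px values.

≈ -212 px

Areas: health bar 569·101 = 57469, objective marker 574·472 = 270928, minimap 96·79 = 7584, chat box 608·423 = 257184, ability icon 474·157 = 74418, score 100·424 = 42400. Total weight = 709983.
y-moment: 57469·134 + 270928·604 + 7584·232 + 257184·490 + 74418·265 + 42400·163 = 325752976; centroid 325752976/709983 ≈ 458.82.
Against y = 671, that's 458.82 − 671 = -212.18.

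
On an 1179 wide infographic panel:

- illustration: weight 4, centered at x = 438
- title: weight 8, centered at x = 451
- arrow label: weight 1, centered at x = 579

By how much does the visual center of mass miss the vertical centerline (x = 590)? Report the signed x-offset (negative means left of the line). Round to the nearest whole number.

Σw = 4 + 8 + 1 = 13.
x: (4·438 + 8·451 + 1·579) / 13 = 5939 / 13 ≈ 456.85
Against x = 590, that's 456.85 − 590 = -133.15.

≈ -133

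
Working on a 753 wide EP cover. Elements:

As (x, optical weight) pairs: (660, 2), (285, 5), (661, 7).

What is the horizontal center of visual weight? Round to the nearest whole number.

Weights sum to 2 + 5 + 7 = 14.
x-moment: 2·660 + 5·285 + 7·661 = 7372; centroid 7372/14 ≈ 526.57.

x ≈ 527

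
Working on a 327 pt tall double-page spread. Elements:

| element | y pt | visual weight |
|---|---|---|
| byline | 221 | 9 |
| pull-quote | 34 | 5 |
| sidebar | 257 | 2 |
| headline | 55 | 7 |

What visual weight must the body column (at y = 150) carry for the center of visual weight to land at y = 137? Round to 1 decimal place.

Existing Σw = 23 (9 + 5 + 2 + 7); existing moment 9·221 + 5·34 + 2·257 + 7·55 = 3058.
Set Σw·y/Σw = 137: (3058 + 150w) = 137·(23 + w).
Rearranging, w·(150 − 137) = 137·23 − 3058 = 93, so w ≈ 93/13 = 7.15.

w ≈ 7.2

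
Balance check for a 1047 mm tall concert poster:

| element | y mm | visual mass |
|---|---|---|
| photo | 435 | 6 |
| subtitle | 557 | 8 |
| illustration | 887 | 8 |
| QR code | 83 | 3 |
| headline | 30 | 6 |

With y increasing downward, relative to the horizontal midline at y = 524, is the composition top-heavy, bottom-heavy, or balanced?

Weights sum to 6 + 8 + 8 + 3 + 6 = 31.
y-moment: 6·435 + 8·557 + 8·887 + 3·83 + 6·30 = 14591; centroid 14591/31 ≈ 470.68.
Since 470.7 is above (smaller y than) 524, the composition reads top-heavy.

top-heavy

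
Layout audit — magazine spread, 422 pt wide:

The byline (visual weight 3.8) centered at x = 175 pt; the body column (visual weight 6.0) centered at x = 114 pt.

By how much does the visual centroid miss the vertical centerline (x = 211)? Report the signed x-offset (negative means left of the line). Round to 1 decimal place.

≈ -73.3 pt

Weights sum to 3.8 + 6.0 = 9.8.
x: (3.8·175 + 6.0·114) / 9.8 = 1349.0 / 9.8 ≈ 137.65
Offset from x = 211: 137.65 − 211 ≈ -73.35.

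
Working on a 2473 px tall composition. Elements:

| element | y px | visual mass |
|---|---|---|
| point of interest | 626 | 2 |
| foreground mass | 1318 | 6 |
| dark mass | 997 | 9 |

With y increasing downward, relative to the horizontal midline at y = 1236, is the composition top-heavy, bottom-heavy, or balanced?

Total weight = 2 + 6 + 9 = 17.
y-moment: 2·626 + 6·1318 + 9·997 = 18133; centroid 18133/17 ≈ 1066.65.
1066.6 lies above (smaller y than) the midline 1236, so the layout is top-heavy.

top-heavy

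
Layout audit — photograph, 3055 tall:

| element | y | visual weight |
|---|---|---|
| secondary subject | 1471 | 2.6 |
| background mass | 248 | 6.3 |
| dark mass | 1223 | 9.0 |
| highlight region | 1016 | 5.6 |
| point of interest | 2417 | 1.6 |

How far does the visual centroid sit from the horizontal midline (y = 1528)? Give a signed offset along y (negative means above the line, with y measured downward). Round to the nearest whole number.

Total weight = 2.6 + 6.3 + 9.0 + 5.6 + 1.6 = 25.1.
y: (2.6·1471 + 6.3·248 + 9.0·1223 + 5.6·1016 + 1.6·2417) / 25.1 = 25950.8 / 25.1 ≈ 1033.90
Offset from y = 1528: 1033.90 − 1528 ≈ -494.10.

≈ -494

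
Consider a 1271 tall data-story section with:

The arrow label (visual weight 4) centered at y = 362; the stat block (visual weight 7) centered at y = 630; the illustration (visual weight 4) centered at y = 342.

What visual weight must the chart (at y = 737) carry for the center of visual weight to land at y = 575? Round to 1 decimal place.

Fixed elements: Σw = 4 + 7 + 4 = 15, Σw·y = 4·362 + 7·630 + 4·342 = 7226.
For the centroid to hit 575: (7226 + w·737) / (15 + w) = 575.
Solving: w = (575·15 − 7226) / (737 − 575) = 1399 / 162 ≈ 8.64.

w ≈ 8.6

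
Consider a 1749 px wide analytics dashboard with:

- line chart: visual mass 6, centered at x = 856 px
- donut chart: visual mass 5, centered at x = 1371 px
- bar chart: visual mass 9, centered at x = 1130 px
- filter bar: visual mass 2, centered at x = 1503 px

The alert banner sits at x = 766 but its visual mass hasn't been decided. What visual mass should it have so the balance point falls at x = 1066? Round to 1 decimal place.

w ≈ 5.7

Fixed elements: Σw = 6 + 5 + 9 + 2 = 22, Σw·x = 6·856 + 5·1371 + 9·1130 + 2·1503 = 25167.
Set Σw·x/Σw = 1066: (25167 + 766w) = 1066·(22 + w).
Solving: w = (1066·22 − 25167) / (766 − 1066) = -1715 / -300 ≈ 5.72.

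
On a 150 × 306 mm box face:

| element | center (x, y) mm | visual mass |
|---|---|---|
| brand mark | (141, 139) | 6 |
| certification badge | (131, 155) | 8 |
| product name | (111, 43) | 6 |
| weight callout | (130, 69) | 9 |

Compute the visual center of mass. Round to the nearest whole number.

(129, 102)

Weights sum to 6 + 8 + 6 + 9 = 29.
x-moment: 6·141 + 8·131 + 6·111 + 9·130 = 3730; centroid 3730/29 ≈ 128.62.
y-moment: 6·139 + 8·155 + 6·43 + 9·69 = 2953; centroid 2953/29 ≈ 101.83.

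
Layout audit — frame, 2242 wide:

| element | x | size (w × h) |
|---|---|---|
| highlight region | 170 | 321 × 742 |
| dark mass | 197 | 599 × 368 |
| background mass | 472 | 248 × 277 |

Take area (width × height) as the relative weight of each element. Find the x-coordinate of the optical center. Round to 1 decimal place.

Areas → weights: highlight region 321·742 = 238182, dark mass 599·368 = 220432, background mass 248·277 = 68696; Σw = 527310.
Σw·x = 238182·170 + 220432·197 + 68696·472 = 116340556, so x̄ = 116340556/527310 ≈ 220.63.

x ≈ 220.6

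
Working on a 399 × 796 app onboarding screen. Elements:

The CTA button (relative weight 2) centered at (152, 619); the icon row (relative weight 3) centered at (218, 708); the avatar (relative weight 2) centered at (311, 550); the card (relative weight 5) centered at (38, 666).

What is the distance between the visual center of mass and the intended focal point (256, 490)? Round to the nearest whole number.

Σw = 2 + 3 + 2 + 5 = 12.
x: (2·152 + 3·218 + 2·311 + 5·38) / 12 = 1770 / 12 ≈ 147.50
y: (2·619 + 3·708 + 2·550 + 5·666) / 12 = 7792 / 12 ≈ 649.33
Offset from (256, 490): Δx ≈ -108.50, Δy ≈ 159.33; distance = √(Δx² + Δy²) ≈ 192.77.

≈ 193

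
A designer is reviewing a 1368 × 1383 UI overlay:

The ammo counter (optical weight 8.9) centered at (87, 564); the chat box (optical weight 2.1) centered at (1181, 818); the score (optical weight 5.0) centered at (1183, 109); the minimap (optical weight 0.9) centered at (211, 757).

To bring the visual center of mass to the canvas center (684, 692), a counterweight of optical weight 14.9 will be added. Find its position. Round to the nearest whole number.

With the counterweight, Σw becomes 8.9 + 2.1 + 5.0 + 0.9 + 14.9 = 31.8.
Along x: (9359.3 + 14.9·x) / 31.8 = 684 (existing moment 8.9·87 + 2.1·1181 + 5.0·1183 + 0.9·211 = 9359.3) ⇒ x = (21751.2 − 9359.3) / 14.9 ≈ 831.67.
Along y: (7963.7 + 14.9·y) / 31.8 = 692 (existing moment 8.9·564 + 2.1·818 + 5.0·109 + 0.9·757 = 7963.7) ⇒ y = (22005.6 − 7963.7) / 14.9 ≈ 942.41.

(832, 942)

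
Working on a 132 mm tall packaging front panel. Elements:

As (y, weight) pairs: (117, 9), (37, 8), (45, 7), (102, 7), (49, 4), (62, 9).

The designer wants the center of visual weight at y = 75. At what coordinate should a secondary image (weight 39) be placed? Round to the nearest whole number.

With the secondary image, Σw becomes 9 + 8 + 7 + 7 + 4 + 9 + 39 = 83.
y: need Σw·y = 83·75 = 6225. Existing = 9·117 + 8·37 + 7·45 + 7·102 + 4·49 + 9·62 = 3132. Remainder 3093 / 39 ≈ 79.31.

y ≈ 79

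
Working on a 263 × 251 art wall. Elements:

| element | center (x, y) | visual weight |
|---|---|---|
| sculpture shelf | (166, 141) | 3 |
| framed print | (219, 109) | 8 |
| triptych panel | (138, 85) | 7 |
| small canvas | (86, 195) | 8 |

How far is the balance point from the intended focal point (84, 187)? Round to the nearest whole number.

Total weight = 3 + 8 + 7 + 8 = 26.
x-moment: 3·166 + 8·219 + 7·138 + 8·86 = 3904; centroid 3904/26 ≈ 150.15.
y-moment: 3·141 + 8·109 + 7·85 + 8·195 = 3450; centroid 3450/26 ≈ 132.69.
Relative to (84, 187): Δ = (66.15, -54.31); |Δ| = √(66.15² + -54.31²) ≈ 85.59.

≈ 86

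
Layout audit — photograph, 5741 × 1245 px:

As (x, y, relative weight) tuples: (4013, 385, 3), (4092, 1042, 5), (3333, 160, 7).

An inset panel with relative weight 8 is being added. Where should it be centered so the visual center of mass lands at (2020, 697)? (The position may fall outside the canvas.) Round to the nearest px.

With the inset panel, Σw becomes 3 + 5 + 7 + 8 = 23.
x: target moment 23×2020 = 46460; current 3·4013 + 5·4092 + 7·3333 = 55830; the inset panel supplies -9370, so x = -9370/8 ≈ -1171.25.
y: target moment 23×697 = 16031; current 3·385 + 5·1042 + 7·160 = 7485; the inset panel supplies 8546, so y = 8546/8 ≈ 1068.25.

(-1171, 1068)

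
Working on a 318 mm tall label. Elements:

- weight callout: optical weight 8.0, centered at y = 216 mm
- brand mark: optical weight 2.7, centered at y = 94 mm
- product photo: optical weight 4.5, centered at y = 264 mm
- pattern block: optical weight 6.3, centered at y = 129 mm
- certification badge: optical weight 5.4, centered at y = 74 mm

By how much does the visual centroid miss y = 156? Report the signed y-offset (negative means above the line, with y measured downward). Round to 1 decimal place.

Weights sum to 8.0 + 2.7 + 4.5 + 6.3 + 5.4 = 26.9.
Σw·y = 8.0·216 + 2.7·94 + 4.5·264 + 6.3·129 + 5.4·74 = 4382.1, so ȳ = 4382.1/26.9 ≈ 162.90.
Against y = 156, that's 162.90 − 156 = 6.90.

≈ 6.9 mm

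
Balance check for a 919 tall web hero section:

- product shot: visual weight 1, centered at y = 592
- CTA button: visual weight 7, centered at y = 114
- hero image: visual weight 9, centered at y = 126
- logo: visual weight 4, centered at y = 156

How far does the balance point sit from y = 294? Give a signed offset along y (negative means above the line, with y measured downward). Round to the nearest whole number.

≈ -144

Σw = 1 + 7 + 9 + 4 = 21.
y: (1·592 + 7·114 + 9·126 + 4·156) / 21 = 3148 / 21 ≈ 149.90
Offset from y = 294: 149.90 − 294 ≈ -144.10.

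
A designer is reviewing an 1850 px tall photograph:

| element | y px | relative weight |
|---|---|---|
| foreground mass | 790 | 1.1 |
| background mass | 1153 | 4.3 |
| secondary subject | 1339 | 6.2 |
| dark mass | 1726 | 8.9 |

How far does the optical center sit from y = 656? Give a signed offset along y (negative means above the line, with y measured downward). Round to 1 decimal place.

Σw = 1.1 + 4.3 + 6.2 + 8.9 = 20.5.
Σw·y = 1.1·790 + 4.3·1153 + 6.2·1339 + 8.9·1726 = 29490.1, so ȳ = 29490.1/20.5 ≈ 1438.54.
Offset from y = 656: 1438.54 − 656 ≈ 782.54.

≈ 782.5 px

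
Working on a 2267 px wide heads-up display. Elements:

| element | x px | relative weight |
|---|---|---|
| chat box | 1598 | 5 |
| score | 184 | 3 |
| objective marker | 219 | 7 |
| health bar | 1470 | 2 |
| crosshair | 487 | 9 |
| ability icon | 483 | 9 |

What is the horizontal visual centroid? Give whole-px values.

Σw = 5 + 3 + 7 + 2 + 9 + 9 = 35.
x: (5·1598 + 3·184 + 7·219 + 2·1470 + 9·487 + 9·483) / 35 = 21745 / 35 ≈ 621.29

x ≈ 621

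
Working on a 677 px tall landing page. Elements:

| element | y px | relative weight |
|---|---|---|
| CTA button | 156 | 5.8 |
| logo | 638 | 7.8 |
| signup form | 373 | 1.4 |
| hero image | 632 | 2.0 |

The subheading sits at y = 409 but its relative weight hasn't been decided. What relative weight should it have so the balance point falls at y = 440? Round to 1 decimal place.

Fixed elements: Σw = 5.8 + 7.8 + 1.4 + 2.0 = 17.0, Σw·y = 5.8·156 + 7.8·638 + 1.4·373 + 2.0·632 = 7667.4.
For the centroid to hit 440: (7667.4 + w·409) / (17.0 + w) = 440.
Rearranging, w·(409 − 440) = 440·17.0 − 7667.4 = -187.4, so w ≈ -187.4/-31 = 6.05.

w ≈ 6.0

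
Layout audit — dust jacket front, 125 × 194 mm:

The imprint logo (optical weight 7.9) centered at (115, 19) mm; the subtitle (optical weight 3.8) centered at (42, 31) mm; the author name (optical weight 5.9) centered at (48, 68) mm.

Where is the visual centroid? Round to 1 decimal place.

Total weight = 7.9 + 3.8 + 5.9 = 17.6.
x-moment: 7.9·115 + 3.8·42 + 5.9·48 = 1351.3; centroid 1351.3/17.6 ≈ 76.78.
y-moment: 7.9·19 + 3.8·31 + 5.9·68 = 669.1; centroid 669.1/17.6 ≈ 38.02.

(76.8, 38.0)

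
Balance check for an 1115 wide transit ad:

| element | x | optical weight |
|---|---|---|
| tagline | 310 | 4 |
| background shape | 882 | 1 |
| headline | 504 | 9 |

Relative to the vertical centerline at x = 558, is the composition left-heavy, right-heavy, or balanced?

left-heavy

Σw = 4 + 1 + 9 = 14.
Σw·x = 4·310 + 1·882 + 9·504 = 6658, so x̄ = 6658/14 ≈ 475.57.
Since 475.6 is left of 558, the composition reads left-heavy.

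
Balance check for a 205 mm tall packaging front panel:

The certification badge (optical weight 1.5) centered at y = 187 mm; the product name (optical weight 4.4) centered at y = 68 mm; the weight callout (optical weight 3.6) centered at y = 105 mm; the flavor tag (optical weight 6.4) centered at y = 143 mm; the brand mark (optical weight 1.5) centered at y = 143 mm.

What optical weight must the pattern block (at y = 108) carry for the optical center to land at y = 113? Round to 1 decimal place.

w ≈ 24.2

Fixed elements: Σw = 1.5 + 4.4 + 3.6 + 6.4 + 1.5 = 17.4, Σw·y = 1.5·187 + 4.4·68 + 3.6·105 + 6.4·143 + 1.5·143 = 2087.4.
Balance at y = 113 requires (2087.4 + w·108) / (17.4 + w) = 113.
Solving: w = (113·17.4 − 2087.4) / (108 − 113) = -121.2 / -5 ≈ 24.24.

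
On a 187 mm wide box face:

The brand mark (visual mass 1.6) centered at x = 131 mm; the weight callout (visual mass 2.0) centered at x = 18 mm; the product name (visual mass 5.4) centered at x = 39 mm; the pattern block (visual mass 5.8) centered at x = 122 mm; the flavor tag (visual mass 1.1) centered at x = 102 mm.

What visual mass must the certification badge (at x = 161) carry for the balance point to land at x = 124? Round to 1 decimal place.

w ≈ 18.8

Existing Σw = 15.9 (1.6 + 2.0 + 5.4 + 5.8 + 1.1); existing moment 1.6·131 + 2.0·18 + 5.4·39 + 5.8·122 + 1.1·102 = 1276.0.
For the centroid to hit 124: (1276.0 + w·161) / (15.9 + w) = 124.
Rearranging, w·(161 − 124) = 124·15.9 − 1276.0 = 695.6, so w ≈ 695.6/37 = 18.80.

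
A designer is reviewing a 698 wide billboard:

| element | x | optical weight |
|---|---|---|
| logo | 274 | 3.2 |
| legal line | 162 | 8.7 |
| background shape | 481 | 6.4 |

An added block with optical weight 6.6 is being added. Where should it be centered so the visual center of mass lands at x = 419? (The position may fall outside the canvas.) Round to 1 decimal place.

x ≈ 768.0

New total weight: (3.2 + 8.7 + 6.4) + 6.6 = 24.9.
Along x: (5364.6 + 6.6·x) / 24.9 = 419 (existing moment 3.2·274 + 8.7·162 + 6.4·481 = 5364.6) ⇒ x = (10433.1 − 5364.6) / 6.6 ≈ 767.95.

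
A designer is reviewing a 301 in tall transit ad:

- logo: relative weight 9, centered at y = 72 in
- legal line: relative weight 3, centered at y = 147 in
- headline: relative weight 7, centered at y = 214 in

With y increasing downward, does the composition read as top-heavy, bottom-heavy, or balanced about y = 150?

Total weight = 9 + 3 + 7 = 19.
y-moment: 9·72 + 3·147 + 7·214 = 2587; centroid 2587/19 ≈ 136.16.
136.2 lies above (smaller y than) the midline 150, so the layout is top-heavy.

top-heavy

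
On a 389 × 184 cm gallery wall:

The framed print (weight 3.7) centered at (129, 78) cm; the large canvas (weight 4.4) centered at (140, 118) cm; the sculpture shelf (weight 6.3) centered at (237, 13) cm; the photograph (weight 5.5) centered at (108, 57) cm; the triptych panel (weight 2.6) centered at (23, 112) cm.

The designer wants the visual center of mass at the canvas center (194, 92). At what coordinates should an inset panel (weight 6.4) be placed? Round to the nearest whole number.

(370, 182)

After adding the inset panel, total weight = 3.7 + 4.4 + 6.3 + 5.5 + 2.6 + 6.4 = 28.9.
Along x: (3240.2 + 6.4·x) / 28.9 = 194 (existing moment 3.7·129 + 4.4·140 + 6.3·237 + 5.5·108 + 2.6·23 = 3240.2) ⇒ x = (5606.6 − 3240.2) / 6.4 ≈ 369.75.
Along y: (1494.4 + 6.4·y) / 28.9 = 92 (existing moment 3.7·78 + 4.4·118 + 6.3·13 + 5.5·57 + 2.6·112 = 1494.4) ⇒ y = (2658.8 − 1494.4) / 6.4 ≈ 181.94.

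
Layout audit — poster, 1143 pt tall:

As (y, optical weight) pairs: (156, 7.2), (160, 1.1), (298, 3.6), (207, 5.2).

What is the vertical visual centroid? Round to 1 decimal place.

y ≈ 201.7

Total weight = 7.2 + 1.1 + 3.6 + 5.2 = 17.1.
Σw·y = 7.2·156 + 1.1·160 + 3.6·298 + 5.2·207 = 3448.4, so ȳ = 3448.4/17.1 ≈ 201.66.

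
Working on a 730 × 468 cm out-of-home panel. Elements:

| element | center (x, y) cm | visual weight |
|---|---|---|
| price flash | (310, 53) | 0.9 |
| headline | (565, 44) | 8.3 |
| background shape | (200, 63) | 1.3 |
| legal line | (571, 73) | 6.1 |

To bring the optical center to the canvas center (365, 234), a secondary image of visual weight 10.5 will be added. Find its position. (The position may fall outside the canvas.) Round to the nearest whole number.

With the secondary image, Σw becomes 0.9 + 8.3 + 1.3 + 6.1 + 10.5 = 27.1.
x: need Σw·x = 27.1·365 = 9891.5. Existing = 0.9·310 + 8.3·565 + 1.3·200 + 6.1·571 = 8711.6. Remainder 1179.9 / 10.5 ≈ 112.37.
y: need Σw·y = 27.1·234 = 6341.4. Existing = 0.9·53 + 8.3·44 + 1.3·63 + 6.1·73 = 940.1. Remainder 5401.3 / 10.5 ≈ 514.41.

(112, 514)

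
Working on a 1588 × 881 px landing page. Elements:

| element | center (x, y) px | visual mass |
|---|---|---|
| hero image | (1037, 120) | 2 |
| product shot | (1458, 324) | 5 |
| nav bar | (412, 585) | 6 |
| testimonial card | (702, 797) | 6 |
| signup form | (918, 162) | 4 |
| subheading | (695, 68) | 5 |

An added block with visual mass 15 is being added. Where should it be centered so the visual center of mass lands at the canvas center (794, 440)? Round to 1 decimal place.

With the added block, Σw becomes 2 + 5 + 6 + 6 + 4 + 5 + 15 = 43.
x: need Σw·x = 43·794 = 34142. Existing = 2·1037 + 5·1458 + 6·412 + 6·702 + 4·918 + 5·695 = 23195. Remainder 10947 / 15 ≈ 729.80.
y: need Σw·y = 43·440 = 18920. Existing = 2·120 + 5·324 + 6·585 + 6·797 + 4·162 + 5·68 = 11140. Remainder 7780 / 15 ≈ 518.67.

(729.8, 518.7)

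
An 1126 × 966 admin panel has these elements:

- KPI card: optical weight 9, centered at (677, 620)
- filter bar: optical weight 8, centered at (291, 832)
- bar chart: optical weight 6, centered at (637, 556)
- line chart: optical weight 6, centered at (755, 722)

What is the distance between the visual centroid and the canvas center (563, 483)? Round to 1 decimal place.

Total weight = 9 + 8 + 6 + 6 = 29.
Σw·x = 9·677 + 8·291 + 6·637 + 6·755 = 16773, so x̄ = 16773/29 ≈ 578.38.
Σw·y = 9·620 + 8·832 + 6·556 + 6·722 = 19904, so ȳ = 19904/29 ≈ 686.34.
From (563, 483): dx = 15.38, dy = 203.34, so the distance is √(dx²+dy²) ≈ 203.93.

≈ 203.9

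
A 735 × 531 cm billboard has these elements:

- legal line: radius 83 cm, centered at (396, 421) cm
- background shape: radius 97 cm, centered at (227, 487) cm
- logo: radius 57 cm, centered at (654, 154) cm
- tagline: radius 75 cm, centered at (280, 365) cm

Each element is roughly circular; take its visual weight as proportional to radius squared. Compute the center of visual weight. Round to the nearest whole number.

r² weights: legal line 83² = 6889, background shape 97² = 9409, logo 57² = 3249, tagline 75² = 5625. Total = 25172.
x-moment: 6889·396 + 9409·227 + 3249·654 + 5625·280 = 8563733; centroid 8563733/25172 ≈ 340.21.
y-moment: 6889·421 + 9409·487 + 3249·154 + 5625·365 = 10035923; centroid 10035923/25172 ≈ 398.69.

(340, 399)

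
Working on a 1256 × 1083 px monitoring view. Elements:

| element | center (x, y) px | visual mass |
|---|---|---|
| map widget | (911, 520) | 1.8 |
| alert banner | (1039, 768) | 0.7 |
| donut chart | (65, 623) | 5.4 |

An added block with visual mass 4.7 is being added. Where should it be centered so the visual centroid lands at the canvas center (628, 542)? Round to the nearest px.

With the added block, Σw becomes 1.8 + 0.7 + 5.4 + 4.7 = 12.6.
Along x: (2718.1 + 4.7·x) / 12.6 = 628 (existing moment 1.8·911 + 0.7·1039 + 5.4·65 = 2718.1) ⇒ x = (7912.8 − 2718.1) / 4.7 ≈ 1105.26.
Along y: (4837.8 + 4.7·y) / 12.6 = 542 (existing moment 1.8·520 + 0.7·768 + 5.4·623 = 4837.8) ⇒ y = (6829.2 − 4837.8) / 4.7 ≈ 423.70.

(1105, 424)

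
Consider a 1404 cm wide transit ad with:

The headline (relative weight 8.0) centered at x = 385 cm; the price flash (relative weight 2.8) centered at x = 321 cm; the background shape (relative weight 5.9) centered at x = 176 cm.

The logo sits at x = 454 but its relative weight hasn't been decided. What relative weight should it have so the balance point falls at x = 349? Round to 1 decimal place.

Known weights sum to 8.0 + 2.8 + 5.9 = 16.7; their moment is 8.0·385 + 2.8·321 + 5.9·176 = 5017.2.
Set Σw·x/Σw = 349: (5017.2 + 454w) = 349·(16.7 + w).
Rearranging, w·(454 − 349) = 349·16.7 − 5017.2 = 811.1, so w ≈ 811.1/105 = 7.72.

w ≈ 7.7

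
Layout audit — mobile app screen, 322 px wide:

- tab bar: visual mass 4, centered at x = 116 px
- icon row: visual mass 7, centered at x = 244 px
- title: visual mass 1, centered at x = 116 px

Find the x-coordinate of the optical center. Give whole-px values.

Weights sum to 4 + 7 + 1 = 12.
Σw·x = 4·116 + 7·244 + 1·116 = 2288, so x̄ = 2288/12 ≈ 190.67.

x ≈ 191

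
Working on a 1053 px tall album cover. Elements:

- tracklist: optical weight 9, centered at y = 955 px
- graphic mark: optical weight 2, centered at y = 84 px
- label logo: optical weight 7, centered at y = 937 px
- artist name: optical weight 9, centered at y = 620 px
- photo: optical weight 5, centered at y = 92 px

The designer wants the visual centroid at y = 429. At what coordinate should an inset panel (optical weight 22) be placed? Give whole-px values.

y ≈ 82

With the inset panel, Σw becomes 9 + 2 + 7 + 9 + 5 + 22 = 54.
Along y: (21362 + 22·y) / 54 = 429 (existing moment 9·955 + 2·84 + 7·937 + 9·620 + 5·92 = 21362) ⇒ y = (23166 − 21362) / 22 ≈ 82.00.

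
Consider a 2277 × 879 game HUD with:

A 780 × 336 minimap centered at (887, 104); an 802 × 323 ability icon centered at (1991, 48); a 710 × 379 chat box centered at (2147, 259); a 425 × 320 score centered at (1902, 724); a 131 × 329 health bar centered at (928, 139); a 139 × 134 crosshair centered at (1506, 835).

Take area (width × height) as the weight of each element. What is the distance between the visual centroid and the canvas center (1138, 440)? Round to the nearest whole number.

≈ 574

Areas → weights: minimap 780·336 = 262080, ability icon 802·323 = 259046, chat box 710·379 = 269090, score 425·320 = 136000, health bar 131·329 = 43099, crosshair 139·134 = 18626; Σw = 987941.
x: moment 1652680404 / weight 987941 ≈ 1672.85
Σw·y = 229392309; ȳ = 229392309/987941 ≈ 232.19.
Offset from (1138, 440): Δx ≈ 534.85, Δy ≈ -207.81; distance = √(Δx² + Δy²) ≈ 573.80.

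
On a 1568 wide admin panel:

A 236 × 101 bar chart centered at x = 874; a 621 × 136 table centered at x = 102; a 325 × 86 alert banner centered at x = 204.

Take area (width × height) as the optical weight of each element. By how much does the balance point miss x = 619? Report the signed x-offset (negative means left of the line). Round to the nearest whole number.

≈ -361

Areas: bar chart 236·101 = 23836, table 621·136 = 84456, alert banner 325·86 = 27950. Total weight = 136242.
x-moment: 23836·874 + 84456·102 + 27950·204 = 35148976; centroid 35148976/136242 ≈ 257.99.
Offset from x = 619: 257.99 − 619 ≈ -361.01.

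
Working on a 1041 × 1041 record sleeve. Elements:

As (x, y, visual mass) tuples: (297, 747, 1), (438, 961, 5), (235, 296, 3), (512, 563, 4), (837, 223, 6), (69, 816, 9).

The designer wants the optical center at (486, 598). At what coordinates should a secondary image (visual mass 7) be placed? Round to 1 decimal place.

(875.3, 508.0)

New total weight: (1 + 5 + 3 + 4 + 6 + 9) + 7 = 35.
x: need Σw·x = 35·486 = 17010. Existing = 1·297 + 5·438 + 3·235 + 4·512 + 6·837 + 9·69 = 10883. Remainder 6127 / 7 ≈ 875.29.
y: need Σw·y = 35·598 = 20930. Existing = 1·747 + 5·961 + 3·296 + 4·563 + 6·223 + 9·816 = 17374. Remainder 3556 / 7 ≈ 508.00.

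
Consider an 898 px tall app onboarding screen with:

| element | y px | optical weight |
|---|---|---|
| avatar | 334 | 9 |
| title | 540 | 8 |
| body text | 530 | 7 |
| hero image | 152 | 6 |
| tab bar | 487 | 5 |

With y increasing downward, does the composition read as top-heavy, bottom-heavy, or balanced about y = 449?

Total weight = 9 + 8 + 7 + 6 + 5 = 35.
Σw·y = 9·334 + 8·540 + 7·530 + 6·152 + 5·487 = 14383, so ȳ = 14383/35 ≈ 410.94.
410.9 lies above (smaller y than) the midline 449, so the layout is top-heavy.

top-heavy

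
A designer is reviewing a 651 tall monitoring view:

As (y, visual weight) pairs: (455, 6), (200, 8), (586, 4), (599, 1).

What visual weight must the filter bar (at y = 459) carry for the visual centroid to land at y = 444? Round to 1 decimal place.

w ≈ 77.5

Known weights sum to 6 + 8 + 4 + 1 = 19; their moment is 6·455 + 8·200 + 4·586 + 1·599 = 7273.
For the centroid to hit 444: (7273 + w·459) / (19 + w) = 444.
Solving: w = (444·19 − 7273) / (459 − 444) = 1163 / 15 ≈ 77.53.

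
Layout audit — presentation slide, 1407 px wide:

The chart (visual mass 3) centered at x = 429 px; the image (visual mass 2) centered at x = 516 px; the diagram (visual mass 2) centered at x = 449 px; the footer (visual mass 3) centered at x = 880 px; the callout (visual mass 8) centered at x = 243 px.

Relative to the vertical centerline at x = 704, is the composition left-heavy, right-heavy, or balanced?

left-heavy

Total weight = 3 + 2 + 2 + 3 + 8 = 18.
x-moment: 3·429 + 2·516 + 2·449 + 3·880 + 8·243 = 7801; centroid 7801/18 ≈ 433.39.
433.4 vs midline 704 → left-heavy.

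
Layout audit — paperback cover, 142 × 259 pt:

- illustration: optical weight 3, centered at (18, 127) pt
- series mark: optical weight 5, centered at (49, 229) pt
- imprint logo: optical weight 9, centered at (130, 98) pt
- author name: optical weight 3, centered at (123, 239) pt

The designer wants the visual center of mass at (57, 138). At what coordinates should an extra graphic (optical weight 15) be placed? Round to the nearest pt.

(10, 114)

New total weight: (3 + 5 + 9 + 3) + 15 = 35.
Along x: (1838 + 15·x) / 35 = 57 (existing moment 3·18 + 5·49 + 9·130 + 3·123 = 1838) ⇒ x = (1995 − 1838) / 15 ≈ 10.47.
Along y: (3125 + 15·y) / 35 = 138 (existing moment 3·127 + 5·229 + 9·98 + 3·239 = 3125) ⇒ y = (4830 − 3125) / 15 ≈ 113.67.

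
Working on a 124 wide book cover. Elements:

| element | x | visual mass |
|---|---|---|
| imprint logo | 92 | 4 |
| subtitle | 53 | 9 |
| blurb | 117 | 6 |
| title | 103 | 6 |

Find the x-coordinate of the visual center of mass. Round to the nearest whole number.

Weights sum to 4 + 9 + 6 + 6 = 25.
Σw·x = 4·92 + 9·53 + 6·117 + 6·103 = 2165, so x̄ = 2165/25 ≈ 86.60.

x ≈ 87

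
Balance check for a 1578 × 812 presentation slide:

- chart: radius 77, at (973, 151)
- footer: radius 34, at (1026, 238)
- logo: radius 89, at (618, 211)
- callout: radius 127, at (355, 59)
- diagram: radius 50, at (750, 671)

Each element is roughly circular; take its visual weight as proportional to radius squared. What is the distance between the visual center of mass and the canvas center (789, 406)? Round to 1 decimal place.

r² weights: chart 77² = 5929, footer 34² = 1156, logo 89² = 7921, callout 127² = 16129, diagram 50² = 2500. Total = 33635.
x: (5929·973 + 1156·1026 + 7921·618 + 16129·355 + 2500·750) / 33635 = 19450946 / 33635 ≈ 578.29
y: (5929·151 + 1156·238 + 7921·211 + 16129·59 + 2500·671) / 33635 = 5470849 / 33635 ≈ 162.65
From (789, 406): dx = -210.71, dy = -243.35, so the distance is √(dx²+dy²) ≈ 321.89.

≈ 321.9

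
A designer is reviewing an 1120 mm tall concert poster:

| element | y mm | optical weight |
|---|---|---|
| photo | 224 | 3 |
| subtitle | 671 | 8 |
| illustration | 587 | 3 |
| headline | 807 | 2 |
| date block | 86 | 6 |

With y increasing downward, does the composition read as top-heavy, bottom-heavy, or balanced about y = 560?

top-heavy

Weights sum to 3 + 8 + 3 + 2 + 6 = 22.
y-moment: 3·224 + 8·671 + 3·587 + 2·807 + 6·86 = 9931; centroid 9931/22 ≈ 451.41.
Since 451.4 is above (smaller y than) 560, the composition reads top-heavy.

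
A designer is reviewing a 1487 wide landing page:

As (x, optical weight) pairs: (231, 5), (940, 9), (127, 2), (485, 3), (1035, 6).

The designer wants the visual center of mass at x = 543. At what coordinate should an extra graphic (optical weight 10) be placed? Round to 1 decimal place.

New total weight: (5 + 9 + 2 + 3 + 6) + 10 = 35.
x: need Σw·x = 35·543 = 19005. Existing = 5·231 + 9·940 + 2·127 + 3·485 + 6·1035 = 17534. Remainder 1471 / 10 ≈ 147.10.

x ≈ 147.1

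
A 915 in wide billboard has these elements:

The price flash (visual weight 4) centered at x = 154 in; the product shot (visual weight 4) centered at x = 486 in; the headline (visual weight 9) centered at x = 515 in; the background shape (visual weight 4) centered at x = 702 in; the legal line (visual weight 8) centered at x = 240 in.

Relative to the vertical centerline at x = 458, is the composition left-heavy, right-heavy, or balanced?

Total weight = 4 + 4 + 9 + 4 + 8 = 29.
Σw·x = 4·154 + 4·486 + 9·515 + 4·702 + 8·240 = 11923, so x̄ = 11923/29 ≈ 411.14.
Since 411.1 is left of 458, the composition reads left-heavy.

left-heavy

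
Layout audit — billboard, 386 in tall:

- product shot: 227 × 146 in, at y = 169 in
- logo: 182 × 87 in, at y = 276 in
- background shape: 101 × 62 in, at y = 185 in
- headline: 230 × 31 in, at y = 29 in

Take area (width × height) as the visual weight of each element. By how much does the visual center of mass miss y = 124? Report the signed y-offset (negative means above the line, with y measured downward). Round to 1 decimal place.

Areas: product shot 227·146 = 33142, logo 182·87 = 15834, background shape 101·62 = 6262, headline 230·31 = 7130. Total weight = 62368.
y: (33142·169 + 15834·276 + 6262·185 + 7130·29) / 62368 = 11336422 / 62368 ≈ 181.77
Offset from y = 124: 181.77 − 124 ≈ 57.77.

≈ 57.8 in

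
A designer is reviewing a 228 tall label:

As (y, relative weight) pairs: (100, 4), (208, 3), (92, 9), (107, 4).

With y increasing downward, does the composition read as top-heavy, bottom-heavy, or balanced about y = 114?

balanced

Total weight = 4 + 3 + 9 + 4 = 20.
y: (4·100 + 3·208 + 9·92 + 4·107) / 20 = 2280 / 20 ≈ 114.00
The centroid 114.00 matches the midline at 114, so the layout is balanced.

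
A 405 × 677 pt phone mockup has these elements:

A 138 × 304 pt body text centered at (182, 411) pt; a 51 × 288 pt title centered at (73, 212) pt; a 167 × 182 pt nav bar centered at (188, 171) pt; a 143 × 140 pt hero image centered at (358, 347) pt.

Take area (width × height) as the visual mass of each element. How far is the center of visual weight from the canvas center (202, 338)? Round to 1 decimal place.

Areas: body text 138·304 = 41952, title 51·288 = 14688, nav bar 167·182 = 30394, hero image 143·140 = 20020. Total weight = 107054.
Σw·x = 41952·182 + 14688·73 + 30394·188 + 20020·358 = 21588720, so x̄ = 21588720/107054 ≈ 201.66.
Σw·y = 41952·411 + 14688·212 + 30394·171 + 20020·347 = 32500442, so ȳ = 32500442/107054 ≈ 303.59.
From (202, 338): dx = -0.34, dy = -34.41, so the distance is √(dx²+dy²) ≈ 34.41.

≈ 34.4 pt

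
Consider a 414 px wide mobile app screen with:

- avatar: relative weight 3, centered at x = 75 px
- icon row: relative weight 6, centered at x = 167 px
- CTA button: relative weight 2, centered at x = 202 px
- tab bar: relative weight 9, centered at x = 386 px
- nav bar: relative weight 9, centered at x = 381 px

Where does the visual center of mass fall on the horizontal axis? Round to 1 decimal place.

Σw = 3 + 6 + 2 + 9 + 9 = 29.
x: (3·75 + 6·167 + 2·202 + 9·386 + 9·381) / 29 = 8534 / 29 ≈ 294.28

x ≈ 294.3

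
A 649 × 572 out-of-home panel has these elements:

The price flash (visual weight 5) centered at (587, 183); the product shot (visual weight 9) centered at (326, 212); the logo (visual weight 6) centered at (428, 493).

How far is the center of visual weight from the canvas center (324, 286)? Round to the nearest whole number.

≈ 98

Σw = 5 + 9 + 6 = 20.
Σw·x = 5·587 + 9·326 + 6·428 = 8437, so x̄ = 8437/20 ≈ 421.85.
Σw·y = 5·183 + 9·212 + 6·493 = 5781, so ȳ = 5781/20 ≈ 289.05.
From (324, 286): dx = 97.85, dy = 3.05, so the distance is √(dx²+dy²) ≈ 97.90.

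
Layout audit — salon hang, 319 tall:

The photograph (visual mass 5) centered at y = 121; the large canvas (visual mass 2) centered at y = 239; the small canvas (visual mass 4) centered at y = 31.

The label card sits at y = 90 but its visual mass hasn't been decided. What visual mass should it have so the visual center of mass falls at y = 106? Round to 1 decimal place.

Known weights sum to 5 + 2 + 4 = 11; their moment is 5·121 + 2·239 + 4·31 = 1207.
Balance at y = 106 requires (1207 + w·90) / (11 + w) = 106.
Solving: w = (106·11 − 1207) / (90 − 106) = -41 / -16 ≈ 2.56.

w ≈ 2.6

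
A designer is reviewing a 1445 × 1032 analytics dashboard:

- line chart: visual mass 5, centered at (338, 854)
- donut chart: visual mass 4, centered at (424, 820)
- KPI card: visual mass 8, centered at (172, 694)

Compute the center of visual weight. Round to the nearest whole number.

(280, 771)

Total weight = 5 + 4 + 8 = 17.
x: (5·338 + 4·424 + 8·172) / 17 = 4762 / 17 ≈ 280.12
y: (5·854 + 4·820 + 8·694) / 17 = 13102 / 17 ≈ 770.71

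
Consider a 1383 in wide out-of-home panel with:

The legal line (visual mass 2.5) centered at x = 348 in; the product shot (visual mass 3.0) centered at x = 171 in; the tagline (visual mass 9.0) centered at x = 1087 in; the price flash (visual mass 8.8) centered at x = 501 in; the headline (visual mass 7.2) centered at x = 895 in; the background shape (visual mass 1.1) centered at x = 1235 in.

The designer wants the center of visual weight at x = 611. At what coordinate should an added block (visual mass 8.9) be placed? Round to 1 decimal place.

x ≈ 153.7

With the added block, Σw becomes 2.5 + 3.0 + 9.0 + 8.8 + 7.2 + 1.1 + 8.9 = 40.5.
x: need Σw·x = 40.5·611 = 24745.5. Existing = 2.5·348 + 3.0·171 + 9.0·1087 + 8.8·501 + 7.2·895 + 1.1·1235 = 23377.3. Remainder 1368.2 / 8.9 ≈ 153.73.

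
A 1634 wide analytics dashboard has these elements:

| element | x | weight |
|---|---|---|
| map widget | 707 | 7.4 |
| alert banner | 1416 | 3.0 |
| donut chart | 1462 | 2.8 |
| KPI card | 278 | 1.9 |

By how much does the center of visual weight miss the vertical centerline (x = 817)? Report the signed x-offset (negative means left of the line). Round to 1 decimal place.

Total weight = 7.4 + 3.0 + 2.8 + 1.9 = 15.1.
x: (7.4·707 + 3.0·1416 + 2.8·1462 + 1.9·278) / 15.1 = 14101.6 / 15.1 ≈ 933.88
Offset from x = 817: 933.88 − 817 ≈ 116.88.

≈ 116.9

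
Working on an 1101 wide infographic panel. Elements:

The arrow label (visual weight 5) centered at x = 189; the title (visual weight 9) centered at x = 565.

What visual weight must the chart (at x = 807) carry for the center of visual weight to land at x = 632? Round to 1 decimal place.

w ≈ 16.1

Existing Σw = 14 (5 + 9); existing moment 5·189 + 9·565 = 6030.
For the centroid to hit 632: (6030 + w·807) / (14 + w) = 632.
Solving: w = (632·14 − 6030) / (807 − 632) = 2818 / 175 ≈ 16.10.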